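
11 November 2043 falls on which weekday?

Wednesday

January 1, 2043 is a Thursday.
November 11 is day 315 of the year, i.e. 314 days after Jan 1.
314 mod 7 = 6, so advance 6 weekdays from Thursday: Wednesday.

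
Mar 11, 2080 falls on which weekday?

January 1, 2080 is a Monday.
March 11 is day 71 of the year, i.e. 70 days after Jan 1.
70 mod 7 = 0, so advance 0 weekdays from Monday: Monday.

Monday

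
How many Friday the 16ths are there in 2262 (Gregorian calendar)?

1

Check the 16th of each month of 2262: Jan 16: Thu, Feb 16: Sun, Mar 16: Sun, Apr 16: Wed, May 16: Fri, Jun 16: Mon, Jul 16: Wed, Aug 16: Sat, Sep 16: Tue, Oct 16: Thu, Nov 16: Sun, Dec 16: Tue.
Friday occurs in May — 1 month.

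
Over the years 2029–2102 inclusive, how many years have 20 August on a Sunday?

Track 20 August's weekday year by year (advancing +1, or +2 across a Feb 29):
  2029: Mon  2030: Tue (+1)  2031: Wed (+1)  2032: Fri (+2)  2033: Sat (+1)
  2034: Sun (+1) ✓  2035: Mon (+1)  2036: Wed (+2)  2037: Thu (+1)  2038: Fri (+1)
  2039: Sat (+1)  2040: Mon (+2)  2041: Tue (+1)  2042: Wed (+1)  … (46 more years) …
  2089: Sat (+1)  2090: Sun (+1) ✓  2091: Mon (+1)  2092: Wed (+2)  2093: Thu (+1)
  2094: Fri (+1)  2095: Sat (+1)  2096: Mon (+2)  2097: Tue (+1)  2098: Wed (+1)
  2099: Thu (+1)  2100: Fri (+1)  2101: Sat (+1)  2102: Sun (+1) ✓
Sunday years: 2034, 2045, 2051, 2056, 2062, 2073, 2079, 2084, 2090, 2102 — 10 in total.

10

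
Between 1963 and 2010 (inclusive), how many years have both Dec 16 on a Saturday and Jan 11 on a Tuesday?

2

Check each year's weekday for Dec 16 and Jan 11:
  1963: Mon/Fri  1964: Wed/Sat  1965: Thu/Mon  1966: Fri/Tue  1967: Sat/Wed  1968: Mon/Thu  1969: Tue/Sat  1970: Wed/Sun  1971: Thu/Mon  1972: Sat/Tue ✓  1973: Sun/Thu  1974: Mon/Fri  1975: Tue/Sat  1976: Thu/Sun  …(20 more)…  1997: Tue/Sat  1998: Wed/Sun  1999: Thu/Mon  2000: Sat/Tue ✓  2001: Sun/Thu  2002: Mon/Fri  2003: Tue/Sat  2004: Thu/Sun  2005: Fri/Tue  2006: Sat/Wed  2007: Sun/Thu  2008: Tue/Fri  2009: Wed/Sun  2010: Thu/Mon
Both conditions hold in: 1972, 2000 — 2.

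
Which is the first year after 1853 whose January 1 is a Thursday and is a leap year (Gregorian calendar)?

1880

Jan 1 advances by 2 weekdays after a leap year and by 1 after a common year.
1853: Jan 1 is Saturday.
1854: Sunday
1855: Monday
1856: Tuesday (leap)
1857: Thursday
1858: Friday
1859: Saturday
1860: Sunday (leap)
1861: Tuesday
1862: Wednesday
1863: Thursday
1864: Friday (leap)
1865: Sunday
1866: Monday
1867: Tuesday
1868: Wednesday (leap)
1869: Friday
1870: Saturday
1871: Sunday
1872: Monday (leap)
1873: Wednesday
1874: Thursday
1875: Friday
1876: Saturday (leap)
1877: Monday
1878: Tuesday
1879: Wednesday
1880: Thursday (leap)
1880 begins on a Thursday and is a leap year.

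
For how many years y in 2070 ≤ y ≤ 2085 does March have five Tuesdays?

7

March has 31 days; it has five Tuesdays when Tuesday falls among the first (month-length − 28) days — i.e. when March 1 is one of Tuesday/Monday/Sunday.
March 1 by year: 2070:Sat 2071:Sun✓ 2072:Tue✓ 2073:Wed 2074:Thu 2075:Fri 2076:Sun✓ 2077:Mon✓ 2078:Tue✓ 2079:Wed 2080:Fri 2081:Sat 2082:Sun✓ 2083:Mon✓ 2084:Wed 2085:Thu
Years with five Tuesdays: 2071, 2072, 2076, 2077, 2078, 2082, 2083 → 7.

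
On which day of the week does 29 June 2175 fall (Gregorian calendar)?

January 1, 2175 is a Sunday.
June 29 is day 180 of the year, i.e. 179 days after Jan 1.
179 mod 7 = 4, so advance 4 weekdays from Sunday: Thursday.

Thursday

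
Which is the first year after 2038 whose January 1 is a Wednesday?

2042

Jan 1 advances by 2 weekdays after a leap year and by 1 after a common year.
2038: Jan 1 is Friday.
2039: Saturday
2040: Sunday (leap)
2041: Tuesday
2042: Wednesday
2042 begins on a Wednesday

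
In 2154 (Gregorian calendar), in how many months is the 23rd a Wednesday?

2

Check the 23rd of each month of 2154: Jan 23: Wed, Feb 23: Sat, Mar 23: Sat, Apr 23: Tue, May 23: Thu, Jun 23: Sun, Jul 23: Tue, Aug 23: Fri, Sep 23: Mon, Oct 23: Wed, Nov 23: Sat, Dec 23: Mon.
Wednesday occurs in January, October — 2 months.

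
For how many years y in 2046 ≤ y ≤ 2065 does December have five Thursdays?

December has 31 days; it has five Thursdays when Thursday falls among the first (month-length − 28) days — i.e. when December 1 is one of Thursday/Wednesday/Tuesday.
December 1 by year: 2046:Sat 2047:Sun 2048:Tue✓ 2049:Wed✓ 2050:Thu✓ 2051:Fri 2052:Sun 2053:Mon 2054:Tue✓ 2055:Wed✓ 2056:Fri 2057:Sat 2058:Sun 2059:Mon 2060:Wed✓ 2061:Thu✓ 2062:Fri 2063:Sat 2064:Mon 2065:Tue✓
Years with five Thursdays: 2048, 2049, 2050, 2054, 2055, 2060, 2061, 2065 → 8.

8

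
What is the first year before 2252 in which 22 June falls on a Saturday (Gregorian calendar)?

2250

From one year to the next, a fixed date's weekday advances by 1, or by 2 when a Feb 29 lies between the two dates.
2252: June 22 is Tuesday.
2251: Sunday (−2)
2250: Saturday (−1)
22 June falls on a Saturday in 2250.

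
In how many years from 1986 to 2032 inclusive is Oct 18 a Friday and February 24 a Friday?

0

Check each year's weekday for Oct 18 and February 24:
  1986: Sat/Mon  1987: Sun/Tue  1988: Tue/Wed  1989: Wed/Fri  1990: Thu/Sat  1991: Fri/Sun  1992: Sun/Mon  1993: Mon/Wed  1994: Tue/Thu  1995: Wed/Fri  1996: Fri/Sat  1997: Sat/Mon  1998: Sun/Tue  1999: Mon/Wed  …(19 more)…  2019: Fri/Sun  2020: Sun/Mon  2021: Mon/Wed  2022: Tue/Thu  2023: Wed/Fri  2024: Fri/Sat  2025: Sat/Mon  2026: Sun/Tue  2027: Mon/Wed  2028: Wed/Thu  2029: Thu/Sat  2030: Fri/Sun  2031: Sat/Mon  2032: Mon/Tue
Both conditions hold in: no year — 0.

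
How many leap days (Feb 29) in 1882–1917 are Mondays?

Leap years in 1882–1917: 8 of them.
Feb 29 weekday advances by 5 (mod 7) from one leap year to the next four years later (or differs when a century non-leap intervenes).
Leap-day weekdays: 1884:Fri 1888:Wed 1892:Mon✓ 1896:Sat 1904:Mon✓ 1908:Sat 1912:Thu 1916:Tue
Monday: 1892, 1904 → 2.

2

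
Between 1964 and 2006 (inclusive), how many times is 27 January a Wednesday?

6

Track 27 January's weekday year by year (advancing +1, or +2 across a Feb 29):
  1964: Mon  1965: Wed (+2) ✓  1966: Thu (+1)  1967: Fri (+1)  1968: Sat (+1)
  1969: Mon (+2)  1970: Tue (+1)  1971: Wed (+1) ✓  1972: Thu (+1)  1973: Sat (+2)
  1974: Sun (+1)  1975: Mon (+1)  1976: Tue (+1)  1977: Thu (+2)  … (15 more years) …
  1993: Wed (+2) ✓  1994: Thu (+1)  1995: Fri (+1)  1996: Sat (+1)  1997: Mon (+2)
  1998: Tue (+1)  1999: Wed (+1) ✓  2000: Thu (+1)  2001: Sat (+2)  2002: Sun (+1)
  2003: Mon (+1)  2004: Tue (+1)  2005: Thu (+2)  2006: Fri (+1)
Wednesday years: 1965, 1971, 1982, 1988, 1993, 1999 — 6 in total.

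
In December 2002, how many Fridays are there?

4

December 2002 has 31 days and begins on Sunday.
The first Friday is December 6.
Fridays fall on 6, 13, 20, 27 — that's 4.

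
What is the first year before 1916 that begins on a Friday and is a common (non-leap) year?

Jan 1 advances by 2 weekdays after a leap year and by 1 after a common year.
1916: Jan 1 is Saturday (leap).
1915: Friday
1915 begins on a Friday and is a common year.

1915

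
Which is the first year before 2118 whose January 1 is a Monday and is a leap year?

Jan 1 advances by 2 weekdays after a leap year and by 1 after a common year.
2118: Jan 1 is Saturday.
2117: Friday
2116: Wednesday (leap)
2115: Tuesday
2114: Monday
2113: Sunday
2112: Friday (leap)
2111: Thursday
2110: Wednesday
2109: Tuesday
2108: Sunday (leap)
2107: Saturday
2106: Friday
2105: Thursday
2104: Tuesday (leap)
2103: Monday
2102: Sunday
2101: Saturday
2100: Friday
2099: Thursday
2098: Wednesday
2097: Tuesday
2096: Sunday (leap)
2095: Saturday
2094: Friday
2093: Thursday
2092: Tuesday (leap)
2091: Monday
2090: Sunday
2089: Saturday
2088: Thursday (leap)
2087: Wednesday
2086: Tuesday
2085: Monday
2084: Saturday (leap)
2083: Friday
2082: Thursday
2081: Wednesday
2080: Monday (leap)
2080 begins on a Monday and is a leap year.

2080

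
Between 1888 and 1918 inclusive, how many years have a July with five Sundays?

July has 31 days; it has five Sundays when Sunday falls among the first (month-length − 28) days — i.e. when July 1 is one of Sunday/Saturday/Friday.
July 1 by year: 1888:Sun✓ 1889:Mon 1890:Tue 1891:Wed 1892:Fri✓ 1893:Sat✓ 1894:Sun✓ 1895:Mon 1896:Wed 1897:Thu 1898:Fri✓ 1899:Sat✓ 1900:Sun✓ 1901:Mon 1902:Tue 1903:Wed 1904:Fri✓ 1905:Sat✓ 1906:Sun✓ 1907:Mon 1908:Wed 1909:Thu 1910:Fri✓ 1911:Sat✓ 1912:Mon 1913:Tue 1914:Wed 1915:Thu 1916:Sat✓ 1917:Sun✓ 1918:Mon
Years with five Sundays: 1888, 1892, 1893, 1894, 1898, 1899, 1900, 1904, 1905, 1906, 1910, 1911, 1916, 1917 → 14.

14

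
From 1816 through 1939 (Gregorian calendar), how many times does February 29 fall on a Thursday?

Leap years in 1816–1939: 30 of them.
Feb 29 weekday advances by 5 (mod 7) from one leap year to the next four years later (or differs when a century non-leap intervenes).
Leap-day weekdays: 1816:Thu✓ 1820:Tue 1824:Sun 1828:Fri 1832:Wed 1836:Mon 1840:Sat 1844:Thu✓ 1848:Tue 1852:Sun 1856:Fri 1860:Wed 1864:Mon …(4 more)… 1884:Fri 1888:Wed 1892:Mon 1896:Sat 1904:Mon 1908:Sat 1912:Thu✓ 1916:Tue 1920:Sun 1924:Fri 1928:Wed 1932:Mon 1936:Sat
Thursday: 1816, 1844, 1872, 1912 → 4.

4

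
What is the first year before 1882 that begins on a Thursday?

1880

Jan 1 advances by 2 weekdays after a leap year and by 1 after a common year.
1882: Jan 1 is Sunday.
1881: Saturday
1880: Thursday (leap)
1880 begins on a Thursday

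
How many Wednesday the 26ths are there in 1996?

Check the 26th of each month of 1996: Jan 26: Fri, Feb 26: Mon, Mar 26: Tue, Apr 26: Fri, May 26: Sun, Jun 26: Wed, Jul 26: Fri, Aug 26: Mon, Sep 26: Thu, Oct 26: Sat, Nov 26: Tue, Dec 26: Thu.
Wednesday occurs in June — 1 month.

1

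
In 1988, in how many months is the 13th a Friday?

1

Check the 13th of each month of 1988: Jan 13: Wed, Feb 13: Sat, Mar 13: Sun, Apr 13: Wed, May 13: Fri, Jun 13: Mon, Jul 13: Wed, Aug 13: Sat, Sep 13: Tue, Oct 13: Thu, Nov 13: Sun, Dec 13: Tue.
Friday occurs in May — 1 month.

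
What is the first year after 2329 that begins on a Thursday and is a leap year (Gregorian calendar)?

2348

Jan 1 advances by 2 weekdays after a leap year and by 1 after a common year.
2329: Jan 1 is Tuesday.
2330: Wednesday
2331: Thursday
2332: Friday (leap)
2333: Sunday
2334: Monday
2335: Tuesday
2336: Wednesday (leap)
2337: Friday
2338: Saturday
2339: Sunday
2340: Monday (leap)
2341: Wednesday
2342: Thursday
2343: Friday
2344: Saturday (leap)
2345: Monday
2346: Tuesday
2347: Wednesday
2348: Thursday (leap)
2348 begins on a Thursday and is a leap year.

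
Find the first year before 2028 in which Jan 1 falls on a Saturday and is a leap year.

Jan 1 advances by 2 weekdays after a leap year and by 1 after a common year.
2028: Jan 1 is Saturday (leap).
2027: Friday
2026: Thursday
2025: Wednesday
2024: Monday (leap)
2023: Sunday
2022: Saturday
2021: Friday
2020: Wednesday (leap)
2019: Tuesday
2018: Monday
2017: Sunday
2016: Friday (leap)
2015: Thursday
2014: Wednesday
2013: Tuesday
2012: Sunday (leap)
2011: Saturday
2010: Friday
2009: Thursday
2008: Tuesday (leap)
2007: Monday
2006: Sunday
2005: Saturday
2004: Thursday (leap)
2003: Wednesday
2002: Tuesday
2001: Monday
2000: Saturday (leap)
2000 begins on a Saturday and is a leap year.

2000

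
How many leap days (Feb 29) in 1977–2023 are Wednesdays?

Leap years in 1977–2023: 11 of them.
Feb 29 weekday advances by 5 (mod 7) from one leap year to the next four years later (or differs when a century non-leap intervenes).
Leap-day weekdays: 1980:Fri 1984:Wed✓ 1988:Mon 1992:Sat 1996:Thu 2000:Tue 2004:Sun 2008:Fri 2012:Wed✓ 2016:Mon 2020:Sat
Wednesday: 1984, 2012 → 2.

2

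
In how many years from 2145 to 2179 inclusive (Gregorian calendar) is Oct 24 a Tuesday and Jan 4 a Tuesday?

1

Check each year's weekday for Oct 24 and Jan 4:
  2145: Sun/Mon  2146: Mon/Tue  2147: Tue/Wed  2148: Thu/Thu  2149: Fri/Sat  2150: Sat/Sun  2151: Sun/Mon  2152: Tue/Tue ✓  2153: Wed/Thu  2154: Thu/Fri  2155: Fri/Sat  2156: Sun/Sun  2157: Mon/Tue  2158: Tue/Wed  …(7 more)…  2166: Fri/Sat  2167: Sat/Sun  2168: Mon/Mon  2169: Tue/Wed  2170: Wed/Thu  2171: Thu/Fri  2172: Sat/Sat  2173: Sun/Mon  2174: Mon/Tue  2175: Tue/Wed  2176: Thu/Thu  2177: Fri/Sat  2178: Sat/Sun  2179: Sun/Mon
Both conditions hold in: 2152 — 1.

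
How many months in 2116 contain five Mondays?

4

A month of length L has five Mondays iff its first Monday is on day ≤ L−28 (so day 1–3 in a 31-day month, 1–2 in a 30-day month, day 1 in a leap February).
Checking each month of 2116: Jan starts Wed (31d); Feb starts Sat (29d); Mar starts Sun (31d) ✓; Apr starts Wed (30d); May starts Fri (31d); Jun starts Mon (30d) ✓; Jul starts Wed (31d); Aug starts Sat (31d) ✓; Sep starts Tue (30d); Oct starts Thu (31d); Nov starts Sun (30d) ✓; Dec starts Tue (31d).
Five-Monday months: March, June, August, November → 4.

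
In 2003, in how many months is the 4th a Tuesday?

3

Check the 4th of each month of 2003: Jan 4: Sat, Feb 4: Tue, Mar 4: Tue, Apr 4: Fri, May 4: Sun, Jun 4: Wed, Jul 4: Fri, Aug 4: Mon, Sep 4: Thu, Oct 4: Sat, Nov 4: Tue, Dec 4: Thu.
Tuesday occurs in February, March, November — 3 months.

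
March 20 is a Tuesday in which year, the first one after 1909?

1917

From one year to the next, a fixed date's weekday advances by 1, or by 2 when a Feb 29 lies between the two dates.
1909: March 20 is Saturday.
1910: Sunday (+1)
1911: Monday (+1)
1912: Wednesday (+2)
1913: Thursday (+1)
1914: Friday (+1)
1915: Saturday (+1)
1916: Monday (+2)
1917: Tuesday (+1)
March 20 falls on a Tuesday in 1917.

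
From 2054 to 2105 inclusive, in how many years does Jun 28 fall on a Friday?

Track Jun 28's weekday year by year (advancing +1, or +2 across a Feb 29):
  2054: Sun  2055: Mon (+1)  2056: Wed (+2)  2057: Thu (+1)  2058: Fri (+1) ✓
  2059: Sat (+1)  2060: Mon (+2)  2061: Tue (+1)  2062: Wed (+1)  2063: Thu (+1)
  2064: Sat (+2)  2065: Sun (+1)  2066: Mon (+1)  2067: Tue (+1)  … (24 more years) …
  2092: Sat (+2)  2093: Sun (+1)  2094: Mon (+1)  2095: Tue (+1)  2096: Thu (+2)
  2097: Fri (+1) ✓  2098: Sat (+1)  2099: Sun (+1)  2100: Mon (+1)  2101: Tue (+1)
  2102: Wed (+1)  2103: Thu (+1)  2104: Sat (+2)  2105: Sun (+1)
Friday years: 2058, 2069, 2075, 2080, 2086, 2097 — 6 in total.

6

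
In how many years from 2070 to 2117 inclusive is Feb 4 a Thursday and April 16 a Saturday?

2

Check each year's weekday for Feb 4 and April 16:
  2070: Tue/Wed  2071: Wed/Thu  2072: Thu/Sat ✓  2073: Sat/Sun  2074: Sun/Mon  2075: Mon/Tue  2076: Tue/Thu  2077: Thu/Fri  2078: Fri/Sat  2079: Sat/Sun  2080: Sun/Tue  2081: Tue/Wed  2082: Wed/Thu  2083: Thu/Fri  …(20 more)…  2104: Mon/Wed  2105: Wed/Thu  2106: Thu/Fri  2107: Fri/Sat  2108: Sat/Mon  2109: Mon/Tue  2110: Tue/Wed  2111: Wed/Thu  2112: Thu/Sat ✓  2113: Sat/Sun  2114: Sun/Mon  2115: Mon/Tue  2116: Tue/Thu  2117: Thu/Fri
Both conditions hold in: 2072, 2112 — 2.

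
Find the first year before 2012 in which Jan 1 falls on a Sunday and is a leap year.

1984

Jan 1 advances by 2 weekdays after a leap year and by 1 after a common year.
2012: Jan 1 is Sunday (leap).
2011: Saturday
2010: Friday
2009: Thursday
2008: Tuesday (leap)
2007: Monday
2006: Sunday
2005: Saturday
2004: Thursday (leap)
2003: Wednesday
2002: Tuesday
2001: Monday
2000: Saturday (leap)
1999: Friday
1998: Thursday
1997: Wednesday
1996: Monday (leap)
1995: Sunday
1994: Saturday
1993: Friday
1992: Wednesday (leap)
1991: Tuesday
1990: Monday
1989: Sunday
1988: Friday (leap)
1987: Thursday
1986: Wednesday
1985: Tuesday
1984: Sunday (leap)
1984 begins on a Sunday and is a leap year.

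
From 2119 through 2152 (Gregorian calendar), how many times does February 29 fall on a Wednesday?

1

Leap years in 2119–2152: 9 of them.
Feb 29 weekday advances by 5 (mod 7) from one leap year to the next four years later (or differs when a century non-leap intervenes).
Leap-day weekdays: 2120:Thu 2124:Tue 2128:Sun 2132:Fri 2136:Wed✓ 2140:Mon 2144:Sat 2148:Thu 2152:Tue
Wednesday: 2136 → 1.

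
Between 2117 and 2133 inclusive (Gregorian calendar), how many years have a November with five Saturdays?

5

November has 30 days; it has five Saturdays when Saturday falls among the first (month-length − 28) days — i.e. when November 1 is one of Saturday/Friday.
November 1 by year: 2117:Mon 2118:Tue 2119:Wed 2120:Fri✓ 2121:Sat✓ 2122:Sun 2123:Mon 2124:Wed 2125:Thu 2126:Fri✓ 2127:Sat✓ 2128:Mon 2129:Tue 2130:Wed 2131:Thu 2132:Sat✓ 2133:Sun
Years with five Saturdays: 2120, 2121, 2126, 2127, 2132 → 5.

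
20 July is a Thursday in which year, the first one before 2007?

2006

From one year to the next, a fixed date's weekday advances by 1, or by 2 when a Feb 29 lies between the two dates.
2007: July 20 is Friday.
2006: Thursday (−1)
20 July falls on a Thursday in 2006.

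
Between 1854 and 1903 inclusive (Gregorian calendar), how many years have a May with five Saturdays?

21

May has 31 days; it has five Saturdays when Saturday falls among the first (month-length − 28) days — i.e. when May 1 is one of Saturday/Friday/Thursday.
May 1 by year: 1854:Mon 1855:Tue 1856:Thu✓ 1857:Fri✓ 1858:Sat✓ 1859:Sun 1860:Tue 1861:Wed 1862:Thu✓ 1863:Fri✓ 1864:Sun 1865:Mon 1866:Tue 1867:Wed 1868:Fri✓ …(20 more)… 1889:Wed 1890:Thu✓ 1891:Fri✓ 1892:Sun 1893:Mon 1894:Tue 1895:Wed 1896:Fri✓ 1897:Sat✓ 1898:Sun 1899:Mon 1900:Tue 1901:Wed 1902:Thu✓ 1903:Fri✓
Years with five Saturdays: 1856, 1857, 1858, 1862, 1863, 1868, 1869, 1873, 1874, 1875, 1879, 1880, 1884, 1885, 1886, 1890, 1891, 1896, 1897, 1902, 1903 → 21.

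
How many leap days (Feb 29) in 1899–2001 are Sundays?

Leap years in 1899–2001: 25 of them.
Feb 29 weekday advances by 5 (mod 7) from one leap year to the next four years later (or differs when a century non-leap intervenes).
Leap-day weekdays: 1904:Mon 1908:Sat 1912:Thu 1916:Tue 1920:Sun✓ 1924:Fri 1928:Wed 1932:Mon 1936:Sat 1940:Thu 1944:Tue 1948:Sun✓ 1952:Fri 1956:Wed 1960:Mon 1964:Sat 1968:Thu 1972:Tue 1976:Sun✓ 1980:Fri 1984:Wed 1988:Mon 1992:Sat 1996:Thu 2000:Tue
Sunday: 1920, 1948, 1976 → 3.

3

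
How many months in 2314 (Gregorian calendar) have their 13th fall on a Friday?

3

Check the 13th of each month of 2314: Jan 13: Tue, Feb 13: Fri, Mar 13: Fri, Apr 13: Mon, May 13: Wed, Jun 13: Sat, Jul 13: Mon, Aug 13: Thu, Sep 13: Sun, Oct 13: Tue, Nov 13: Fri, Dec 13: Sun.
Friday occurs in February, March, November — 3 months.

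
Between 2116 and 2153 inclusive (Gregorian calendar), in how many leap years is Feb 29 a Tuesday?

Leap years in 2116–2153: 10 of them.
Feb 29 weekday advances by 5 (mod 7) from one leap year to the next four years later (or differs when a century non-leap intervenes).
Leap-day weekdays: 2116:Sat 2120:Thu 2124:Tue✓ 2128:Sun 2132:Fri 2136:Wed 2140:Mon 2144:Sat 2148:Thu 2152:Tue✓
Tuesday: 2124, 2152 → 2.

2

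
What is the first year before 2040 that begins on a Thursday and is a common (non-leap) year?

2037

Jan 1 advances by 2 weekdays after a leap year and by 1 after a common year.
2040: Jan 1 is Sunday (leap).
2039: Saturday
2038: Friday
2037: Thursday
2037 begins on a Thursday and is a common year.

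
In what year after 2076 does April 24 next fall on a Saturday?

From one year to the next, a fixed date's weekday advances by 1, or by 2 when a Feb 29 lies between the two dates.
2076: April 24 is Friday.
2077: Saturday (+1)
April 24 falls on a Saturday in 2077.

2077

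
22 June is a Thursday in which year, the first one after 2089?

2090

From one year to the next, a fixed date's weekday advances by 1, or by 2 when a Feb 29 lies between the two dates.
2089: June 22 is Wednesday.
2090: Thursday (+1)
22 June falls on a Thursday in 2090.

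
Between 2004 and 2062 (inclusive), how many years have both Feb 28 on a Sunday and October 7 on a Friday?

2

Check each year's weekday for Feb 28 and October 7:
  2004: Sat/Thu  2005: Mon/Fri  2006: Tue/Sat  2007: Wed/Sun  2008: Thu/Tue  2009: Sat/Wed  2010: Sun/Thu  2011: Mon/Fri  2012: Tue/Sun  2013: Thu/Mon  2014: Fri/Tue  2015: Sat/Wed  2016: Sun/Fri ✓  2017: Tue/Sat  …(31 more)…  2049: Sun/Thu  2050: Mon/Fri  2051: Tue/Sat  2052: Wed/Mon  2053: Fri/Tue  2054: Sat/Wed  2055: Sun/Thu  2056: Mon/Sat  2057: Wed/Sun  2058: Thu/Mon  2059: Fri/Tue  2060: Sat/Thu  2061: Mon/Fri  2062: Tue/Sat
Both conditions hold in: 2016, 2044 — 2.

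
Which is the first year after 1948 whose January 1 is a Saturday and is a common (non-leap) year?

1949

Jan 1 advances by 2 weekdays after a leap year and by 1 after a common year.
1948: Jan 1 is Thursday (leap).
1949: Saturday
1949 begins on a Saturday and is a common year.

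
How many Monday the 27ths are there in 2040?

2

Check the 27th of each month of 2040: Jan 27: Fri, Feb 27: Mon, Mar 27: Tue, Apr 27: Fri, May 27: Sun, Jun 27: Wed, Jul 27: Fri, Aug 27: Mon, Sep 27: Thu, Oct 27: Sat, Nov 27: Tue, Dec 27: Thu.
Monday occurs in February, August — 2 months.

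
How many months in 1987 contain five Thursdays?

5

A month of length L has five Thursdays iff its first Thursday is on day ≤ L−28 (so day 1–3 in a 31-day month, 1–2 in a 30-day month, day 1 in a leap February).
Checking each month of 1987: Jan starts Thu (31d) ✓; Feb starts Sun (28d); Mar starts Sun (31d); Apr starts Wed (30d) ✓; May starts Fri (31d); Jun starts Mon (30d); Jul starts Wed (31d) ✓; Aug starts Sat (31d); Sep starts Tue (30d); Oct starts Thu (31d) ✓; Nov starts Sun (30d); Dec starts Tue (31d) ✓.
Five-Thursday months: January, April, July, October, December → 5.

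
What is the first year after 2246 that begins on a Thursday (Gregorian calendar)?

2252

Jan 1 advances by 2 weekdays after a leap year and by 1 after a common year.
2246: Jan 1 is Thursday.
2247: Friday
2248: Saturday (leap)
2249: Monday
2250: Tuesday
2251: Wednesday
2252: Thursday (leap)
2252 begins on a Thursday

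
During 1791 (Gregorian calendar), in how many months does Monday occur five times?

A month of length L has five Mondays iff its first Monday is on day ≤ L−28 (so day 1–3 in a 31-day month, 1–2 in a 30-day month, day 1 in a leap February).
Checking each month of 1791: Jan starts Sat (31d) ✓; Feb starts Tue (28d); Mar starts Tue (31d); Apr starts Fri (30d); May starts Sun (31d) ✓; Jun starts Wed (30d); Jul starts Fri (31d); Aug starts Mon (31d) ✓; Sep starts Thu (30d); Oct starts Sat (31d) ✓; Nov starts Tue (30d); Dec starts Thu (31d).
Five-Monday months: January, May, August, October → 4.

4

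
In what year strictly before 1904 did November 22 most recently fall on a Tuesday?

From one year to the next, a fixed date's weekday advances by 1, or by 2 when a Feb 29 lies between the two dates.
1904: November 22 is Tuesday.
1903: Sunday (−2)
1902: Saturday (−1)
1901: Friday (−1)
1900: Thursday (−1)
1899: Wednesday (−1)
1898: Tuesday (−1)
November 22 falls on a Tuesday in 1898.

1898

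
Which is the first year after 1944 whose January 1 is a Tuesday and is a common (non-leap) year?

Jan 1 advances by 2 weekdays after a leap year and by 1 after a common year.
1944: Jan 1 is Saturday (leap).
1945: Monday
1946: Tuesday
1946 begins on a Tuesday and is a common year.

1946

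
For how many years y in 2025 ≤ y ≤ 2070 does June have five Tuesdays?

13

June has 30 days; it has five Tuesdays when Tuesday falls among the first (month-length − 28) days — i.e. when June 1 is one of Tuesday/Monday.
June 1 by year: 2025:Sun 2026:Mon✓ 2027:Tue✓ 2028:Thu 2029:Fri 2030:Sat 2031:Sun 2032:Tue✓ 2033:Wed 2034:Thu 2035:Fri 2036:Sun 2037:Mon✓ 2038:Tue✓ 2039:Wed …(16 more)… 2056:Thu 2057:Fri 2058:Sat 2059:Sun 2060:Tue✓ 2061:Wed 2062:Thu 2063:Fri 2064:Sun 2065:Mon✓ 2066:Tue✓ 2067:Wed 2068:Fri 2069:Sat 2070:Sun
Years with five Tuesdays: 2026, 2027, 2032, 2037, 2038, 2043, 2048, 2049, 2054, 2055, 2060, 2065, 2066 → 13.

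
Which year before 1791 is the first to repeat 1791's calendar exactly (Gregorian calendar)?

Two years share a calendar iff Jan 1 falls on the same weekday and both are leap or both are common. 1791: Jan 1 is Saturday, common year.
1790: Jan 1 Friday, common
1789: Jan 1 Thursday, common
1788: Jan 1 Tuesday, leap
1787: Jan 1 Monday, common
1786: Jan 1 Sunday, common
1785: Jan 1 Saturday, common
1785 matches on both conditions.

1785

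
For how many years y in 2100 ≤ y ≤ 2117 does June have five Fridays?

June has 30 days; it has five Fridays when Friday falls among the first (month-length − 28) days — i.e. when June 1 is one of Friday/Thursday.
June 1 by year: 2100:Tue 2101:Wed 2102:Thu✓ 2103:Fri✓ 2104:Sun 2105:Mon 2106:Tue 2107:Wed 2108:Fri✓ 2109:Sat 2110:Sun 2111:Mon 2112:Wed 2113:Thu✓ 2114:Fri✓ 2115:Sat 2116:Mon 2117:Tue
Years with five Fridays: 2102, 2103, 2108, 2113, 2114 → 5.

5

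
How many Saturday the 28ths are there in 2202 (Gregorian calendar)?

1

Check the 28th of each month of 2202: Jan 28: Thu, Feb 28: Sun, Mar 28: Sun, Apr 28: Wed, May 28: Fri, Jun 28: Mon, Jul 28: Wed, Aug 28: Sat, Sep 28: Tue, Oct 28: Thu, Nov 28: Sun, Dec 28: Tue.
Saturday occurs in August — 1 month.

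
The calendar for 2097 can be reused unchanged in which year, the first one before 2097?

2086

Two years share a calendar iff Jan 1 falls on the same weekday and both are leap or both are common. 2097: Jan 1 is Tuesday, common year.
2096: Jan 1 Sunday, leap
2095: Jan 1 Saturday, common
2094: Jan 1 Friday, common
2093: Jan 1 Thursday, common
2092: Jan 1 Tuesday, leap
2091: Jan 1 Monday, common
2090: Jan 1 Sunday, common
2089: Jan 1 Saturday, common
2088: Jan 1 Thursday, leap
2087: Jan 1 Wednesday, common
2086: Jan 1 Tuesday, common
2086 matches on both conditions.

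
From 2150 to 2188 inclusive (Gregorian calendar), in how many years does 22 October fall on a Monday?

Track 22 October's weekday year by year (advancing +1, or +2 across a Feb 29):
  2150: Thu  2151: Fri (+1)  2152: Sun (+2)  2153: Mon (+1) ✓  2154: Tue (+1)
  2155: Wed (+1)  2156: Fri (+2)  2157: Sat (+1)  2158: Sun (+1)  2159: Mon (+1) ✓
  2160: Wed (+2)  2161: Thu (+1)  2162: Fri (+1)  2163: Sat (+1)  … (11 more years) …
  2175: Sun (+1)  2176: Tue (+2)  2177: Wed (+1)  2178: Thu (+1)  2179: Fri (+1)
  2180: Sun (+2)  2181: Mon (+1) ✓  2182: Tue (+1)  2183: Wed (+1)  2184: Fri (+2)
  2185: Sat (+1)  2186: Sun (+1)  2187: Mon (+1) ✓  2188: Wed (+2)
Monday years: 2153, 2159, 2164, 2170, 2181, 2187 — 6 in total.

6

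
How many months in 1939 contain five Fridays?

4

A month of length L has five Fridays iff its first Friday is on day ≤ L−28 (so day 1–3 in a 31-day month, 1–2 in a 30-day month, day 1 in a leap February).
Checking each month of 1939: Jan starts Sun (31d); Feb starts Wed (28d); Mar starts Wed (31d) ✓; Apr starts Sat (30d); May starts Mon (31d); Jun starts Thu (30d) ✓; Jul starts Sat (31d); Aug starts Tue (31d); Sep starts Fri (30d) ✓; Oct starts Sun (31d); Nov starts Wed (30d); Dec starts Fri (31d) ✓.
Five-Friday months: March, June, September, December → 4.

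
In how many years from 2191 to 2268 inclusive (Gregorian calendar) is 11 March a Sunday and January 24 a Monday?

Check each year's weekday for 11 March and January 24:
  2191: Fri/Mon  2192: Sun/Tue  2193: Mon/Thu  2194: Tue/Fri  2195: Wed/Sat  2196: Fri/Sun  2197: Sat/Tue  2198: Sun/Wed  2199: Mon/Thu  2200: Tue/Fri  2201: Wed/Sat  2202: Thu/Sun  2203: Fri/Mon  2204: Sun/Tue  …(50 more)…  2255: Sun/Wed  2256: Tue/Thu  2257: Wed/Sat  2258: Thu/Sun  2259: Fri/Mon  2260: Sun/Tue  2261: Mon/Thu  2262: Tue/Fri  2263: Wed/Sat  2264: Fri/Sun  2265: Sat/Tue  2266: Sun/Wed  2267: Mon/Thu  2268: Wed/Fri
Both conditions hold in: no year — 0.

0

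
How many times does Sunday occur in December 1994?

December 1994 has 31 days and begins on Thursday.
The first Sunday is December 4.
Sundays fall on 4, 11, 18, 25 — that's 4.

4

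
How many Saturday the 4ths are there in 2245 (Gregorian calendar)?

Check the 4th of each month of 2245: Jan 4: Sat, Feb 4: Tue, Mar 4: Tue, Apr 4: Fri, May 4: Sun, Jun 4: Wed, Jul 4: Fri, Aug 4: Mon, Sep 4: Thu, Oct 4: Sat, Nov 4: Tue, Dec 4: Thu.
Saturday occurs in January, October — 2 months.

2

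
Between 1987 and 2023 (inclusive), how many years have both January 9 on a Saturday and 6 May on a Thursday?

Check each year's weekday for January 9 and 6 May:
  1987: Fri/Wed  1988: Sat/Fri  1989: Mon/Sat  1990: Tue/Sun  1991: Wed/Mon  1992: Thu/Wed  1993: Sat/Thu ✓  1994: Sun/Fri  1995: Mon/Sat  1996: Tue/Mon  1997: Thu/Tue  1998: Fri/Wed  1999: Sat/Thu ✓  2000: Sun/Sat  …(9 more)…  2010: Sat/Thu ✓  2011: Sun/Fri  2012: Mon/Sun  2013: Wed/Mon  2014: Thu/Tue  2015: Fri/Wed  2016: Sat/Fri  2017: Mon/Sat  2018: Tue/Sun  2019: Wed/Mon  2020: Thu/Wed  2021: Sat/Thu ✓  2022: Sun/Fri  2023: Mon/Sat
Both conditions hold in: 1993, 1999, 2010, 2021 — 4.

4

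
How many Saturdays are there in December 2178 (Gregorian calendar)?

4

December 2178 has 31 days and begins on Tuesday.
The first Saturday is December 5.
Saturdays fall on 5, 12, 19, 26 — that's 4.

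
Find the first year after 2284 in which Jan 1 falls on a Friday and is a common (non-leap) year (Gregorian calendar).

Jan 1 advances by 2 weekdays after a leap year and by 1 after a common year.
2284: Jan 1 is Tuesday (leap).
2285: Thursday
2286: Friday
2286 begins on a Friday and is a common year.

2286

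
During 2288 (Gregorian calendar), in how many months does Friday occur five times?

A month of length L has five Fridays iff its first Friday is on day ≤ L−28 (so day 1–3 in a 31-day month, 1–2 in a 30-day month, day 1 in a leap February).
Checking each month of 2288: Jan starts Sun (31d); Feb starts Wed (29d); Mar starts Thu (31d) ✓; Apr starts Sun (30d); May starts Tue (31d); Jun starts Fri (30d) ✓; Jul starts Sun (31d); Aug starts Wed (31d) ✓; Sep starts Sat (30d); Oct starts Mon (31d); Nov starts Thu (30d) ✓; Dec starts Sat (31d).
Five-Friday months: March, June, August, November → 4.

4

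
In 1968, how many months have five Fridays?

A month of length L has five Fridays iff its first Friday is on day ≤ L−28 (so day 1–3 in a 31-day month, 1–2 in a 30-day month, day 1 in a leap February).
Checking each month of 1968: Jan starts Mon (31d); Feb starts Thu (29d); Mar starts Fri (31d) ✓; Apr starts Mon (30d); May starts Wed (31d) ✓; Jun starts Sat (30d); Jul starts Mon (31d); Aug starts Thu (31d) ✓; Sep starts Sun (30d); Oct starts Tue (31d); Nov starts Fri (30d) ✓; Dec starts Sun (31d).
Five-Friday months: March, May, August, November → 4.

4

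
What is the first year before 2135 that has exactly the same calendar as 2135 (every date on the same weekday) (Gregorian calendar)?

2129

Two years share a calendar iff Jan 1 falls on the same weekday and both are leap or both are common. 2135: Jan 1 is Saturday, common year.
2134: Jan 1 Friday, common
2133: Jan 1 Thursday, common
2132: Jan 1 Tuesday, leap
2131: Jan 1 Monday, common
2130: Jan 1 Sunday, common
2129: Jan 1 Saturday, common
2129 matches on both conditions.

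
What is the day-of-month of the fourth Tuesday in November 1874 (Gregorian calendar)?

24

November 1, 1874 is a Sunday, so the first Tuesday is the 3rd.
The fourth Tuesday is 3 + 21 = 24.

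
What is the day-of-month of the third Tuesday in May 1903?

May 1, 1903 is a Friday, so the first Tuesday is the 5th.
The third Tuesday is 5 + 14 = 19.

19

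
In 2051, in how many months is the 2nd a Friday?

Check the 2nd of each month of 2051: Jan 2: Mon, Feb 2: Thu, Mar 2: Thu, Apr 2: Sun, May 2: Tue, Jun 2: Fri, Jul 2: Sun, Aug 2: Wed, Sep 2: Sat, Oct 2: Mon, Nov 2: Thu, Dec 2: Sat.
Friday occurs in June — 1 month.

1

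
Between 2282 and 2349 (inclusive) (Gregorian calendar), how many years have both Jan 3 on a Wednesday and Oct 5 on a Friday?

8

Check each year's weekday for Jan 3 and Oct 5:
  2282: Tue/Thu  2283: Wed/Fri ✓  2284: Thu/Sun  2285: Sat/Mon  2286: Sun/Tue  2287: Mon/Wed  2288: Tue/Fri  2289: Thu/Sat  2290: Fri/Sun  2291: Sat/Mon  2292: Sun/Wed  2293: Tue/Thu  2294: Wed/Fri ✓  2295: Thu/Sat  …(40 more)…  2336: Fri/Mon  2337: Sun/Tue  2338: Mon/Wed  2339: Tue/Thu  2340: Wed/Sat  2341: Fri/Sun  2342: Sat/Mon  2343: Sun/Tue  2344: Mon/Thu  2345: Wed/Fri ✓  2346: Thu/Sat  2347: Fri/Sun  2348: Sat/Tue  2349: Mon/Wed
Both conditions hold in: 2283, 2294, 2300, 2306, 2317, 2323, 2334, 2345 — 8.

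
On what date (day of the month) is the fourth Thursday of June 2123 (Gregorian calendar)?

24

June 1, 2123 is a Tuesday, so the first Thursday is the 3rd.
The fourth Thursday is 3 + 21 = 24.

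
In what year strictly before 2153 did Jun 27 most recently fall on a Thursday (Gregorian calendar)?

2148

From one year to the next, a fixed date's weekday advances by 1, or by 2 when a Feb 29 lies between the two dates.
2153: June 27 is Wednesday.
2152: Tuesday (−1)
2151: Sunday (−2)
2150: Saturday (−1)
2149: Friday (−1)
2148: Thursday (−1)
Jun 27 falls on a Thursday in 2148.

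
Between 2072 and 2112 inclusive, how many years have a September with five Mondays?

11

September has 30 days; it has five Mondays when Monday falls among the first (month-length − 28) days — i.e. when September 1 is one of Monday/Sunday.
September 1 by year: 2072:Thu 2073:Fri 2074:Sat 2075:Sun✓ 2076:Tue 2077:Wed 2078:Thu 2079:Fri 2080:Sun✓ 2081:Mon✓ 2082:Tue 2083:Wed 2084:Fri 2085:Sat 2086:Sun✓ …(11 more)… 2098:Mon✓ 2099:Tue 2100:Wed 2101:Thu 2102:Fri 2103:Sat 2104:Mon✓ 2105:Tue 2106:Wed 2107:Thu 2108:Sat 2109:Sun✓ 2110:Mon✓ 2111:Tue 2112:Thu
Years with five Mondays: 2075, 2080, 2081, 2086, 2087, 2092, 2097, 2098, 2104, 2109, 2110 → 11.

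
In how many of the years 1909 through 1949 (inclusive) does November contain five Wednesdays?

12

November has 30 days; it has five Wednesdays when Wednesday falls among the first (month-length − 28) days — i.e. when November 1 is one of Wednesday/Tuesday.
November 1 by year: 1909:Mon 1910:Tue✓ 1911:Wed✓ 1912:Fri 1913:Sat 1914:Sun 1915:Mon 1916:Wed✓ 1917:Thu 1918:Fri 1919:Sat 1920:Mon 1921:Tue✓ 1922:Wed✓ 1923:Thu …(11 more)… 1935:Fri 1936:Sun 1937:Mon 1938:Tue✓ 1939:Wed✓ 1940:Fri 1941:Sat 1942:Sun 1943:Mon 1944:Wed✓ 1945:Thu 1946:Fri 1947:Sat 1948:Mon 1949:Tue✓
Years with five Wednesdays: 1910, 1911, 1916, 1921, 1922, 1927, 1932, 1933, 1938, 1939, 1944, 1949 → 12.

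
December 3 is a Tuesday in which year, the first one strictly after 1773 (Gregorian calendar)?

From one year to the next, a fixed date's weekday advances by 1, or by 2 when a Feb 29 lies between the two dates.
1773: December 3 is Friday.
1774: Saturday (+1)
1775: Sunday (+1)
1776: Tuesday (+2)
December 3 falls on a Tuesday in 1776.

1776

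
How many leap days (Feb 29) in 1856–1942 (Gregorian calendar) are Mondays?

4

Leap years in 1856–1942: 21 of them.
Feb 29 weekday advances by 5 (mod 7) from one leap year to the next four years later (or differs when a century non-leap intervenes).
Leap-day weekdays: 1856:Fri 1860:Wed 1864:Mon✓ 1868:Sat 1872:Thu 1876:Tue 1880:Sun 1884:Fri 1888:Wed 1892:Mon✓ 1896:Sat 1904:Mon✓ 1908:Sat 1912:Thu 1916:Tue 1920:Sun 1924:Fri 1928:Wed 1932:Mon✓ 1936:Sat 1940:Thu
Monday: 1864, 1892, 1904, 1932 → 4.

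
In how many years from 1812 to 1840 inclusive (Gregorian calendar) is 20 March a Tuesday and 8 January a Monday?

Check each year's weekday for 20 March and 8 January:
  1812: Fri/Wed  1813: Sat/Fri  1814: Sun/Sat  1815: Mon/Sun  1816: Wed/Mon  1817: Thu/Wed  1818: Fri/Thu  1819: Sat/Fri  1820: Mon/Sat  1821: Tue/Mon ✓  1822: Wed/Tue  1823: Thu/Wed  1824: Sat/Thu  1825: Sun/Sat  1826: Mon/Sun  1827: Tue/Mon ✓  1828: Thu/Tue  1829: Fri/Thu  1830: Sat/Fri  1831: Sun/Sat  1832: Tue/Sun  1833: Wed/Tue  1834: Thu/Wed  1835: Fri/Thu  1836: Sun/Fri  1837: Mon/Sun  1838: Tue/Mon ✓  1839: Wed/Tue  1840: Fri/Wed
Both conditions hold in: 1821, 1827, 1838 — 3.

3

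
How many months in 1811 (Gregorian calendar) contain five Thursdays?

A month of length L has five Thursdays iff its first Thursday is on day ≤ L−28 (so day 1–3 in a 31-day month, 1–2 in a 30-day month, day 1 in a leap February).
Checking each month of 1811: Jan starts Tue (31d) ✓; Feb starts Fri (28d); Mar starts Fri (31d); Apr starts Mon (30d); May starts Wed (31d) ✓; Jun starts Sat (30d); Jul starts Mon (31d); Aug starts Thu (31d) ✓; Sep starts Sun (30d); Oct starts Tue (31d) ✓; Nov starts Fri (30d); Dec starts Sun (31d).
Five-Thursday months: January, May, August, October → 4.

4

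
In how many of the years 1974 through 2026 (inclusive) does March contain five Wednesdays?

22

March has 31 days; it has five Wednesdays when Wednesday falls among the first (month-length − 28) days — i.e. when March 1 is one of Wednesday/Tuesday/Monday.
March 1 by year: 1974:Fri 1975:Sat 1976:Mon✓ 1977:Tue✓ 1978:Wed✓ 1979:Thu 1980:Sat 1981:Sun 1982:Mon✓ 1983:Tue✓ 1984:Thu 1985:Fri 1986:Sat 1987:Sun 1988:Tue✓ …(23 more)… 2012:Thu 2013:Fri 2014:Sat 2015:Sun 2016:Tue✓ 2017:Wed✓ 2018:Thu 2019:Fri 2020:Sun 2021:Mon✓ 2022:Tue✓ 2023:Wed✓ 2024:Fri 2025:Sat 2026:Sun
Years with five Wednesdays: 1976, 1977, 1978, 1982, 1983, 1988, 1989, 1993, 1994, 1995, 1999, 2000, 2004, 2005, 2006, 2010, 2011, 2016, 2017, 2021, 2022, 2023 → 22.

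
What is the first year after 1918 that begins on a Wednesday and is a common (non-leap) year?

Jan 1 advances by 2 weekdays after a leap year and by 1 after a common year.
1918: Jan 1 is Tuesday.
1919: Wednesday
1919 begins on a Wednesday and is a common year.

1919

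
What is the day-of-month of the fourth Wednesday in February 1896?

February 1, 1896 is a Saturday, so the first Wednesday is the 5th.
The fourth Wednesday is 5 + 21 = 26.

26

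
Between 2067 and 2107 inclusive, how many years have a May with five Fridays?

17

May has 31 days; it has five Fridays when Friday falls among the first (month-length − 28) days — i.e. when May 1 is one of Friday/Thursday/Wednesday.
May 1 by year: 2067:Sun 2068:Tue 2069:Wed✓ 2070:Thu✓ 2071:Fri✓ 2072:Sun 2073:Mon 2074:Tue 2075:Wed✓ 2076:Fri✓ 2077:Sat 2078:Sun 2079:Mon 2080:Wed✓ 2081:Thu✓ …(11 more)… 2093:Fri✓ 2094:Sat 2095:Sun 2096:Tue 2097:Wed✓ 2098:Thu✓ 2099:Fri✓ 2100:Sat 2101:Sun 2102:Mon 2103:Tue 2104:Thu✓ 2105:Fri✓ 2106:Sat 2107:Sun
Years with five Fridays: 2069, 2070, 2071, 2075, 2076, 2080, 2081, 2082, 2086, 2087, 2092, 2093, 2097, 2098, 2099, 2104, 2105 → 17.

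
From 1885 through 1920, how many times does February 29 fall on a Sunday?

1

Leap years in 1885–1920: 8 of them.
Feb 29 weekday advances by 5 (mod 7) from one leap year to the next four years later (or differs when a century non-leap intervenes).
Leap-day weekdays: 1888:Wed 1892:Mon 1896:Sat 1904:Mon 1908:Sat 1912:Thu 1916:Tue 1920:Sun✓
Sunday: 1920 → 1.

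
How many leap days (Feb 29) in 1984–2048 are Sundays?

Leap years in 1984–2048: 17 of them.
Feb 29 weekday advances by 5 (mod 7) from one leap year to the next four years later (or differs when a century non-leap intervenes).
Leap-day weekdays: 1984:Wed 1988:Mon 1992:Sat 1996:Thu 2000:Tue 2004:Sun✓ 2008:Fri 2012:Wed 2016:Mon 2020:Sat 2024:Thu 2028:Tue 2032:Sun✓ 2036:Fri 2040:Wed 2044:Mon 2048:Sat
Sunday: 2004, 2032 → 2.

2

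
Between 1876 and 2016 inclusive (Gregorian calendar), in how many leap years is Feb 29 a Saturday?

5

Leap years in 1876–2016: 35 of them.
Feb 29 weekday advances by 5 (mod 7) from one leap year to the next four years later (or differs when a century non-leap intervenes).
Leap-day weekdays: 1876:Tue 1880:Sun 1884:Fri 1888:Wed 1892:Mon 1896:Sat✓ 1904:Mon 1908:Sat✓ 1912:Thu 1916:Tue 1920:Sun 1924:Fri 1928:Wed …(9 more)… 1968:Thu 1972:Tue 1976:Sun 1980:Fri 1984:Wed 1988:Mon 1992:Sat✓ 1996:Thu 2000:Tue 2004:Sun 2008:Fri 2012:Wed 2016:Mon
Saturday: 1896, 1908, 1936, 1964, 1992 → 5.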